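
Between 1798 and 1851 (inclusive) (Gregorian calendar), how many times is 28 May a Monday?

8

Track 28 May's weekday year by year (advancing +1, or +2 across a Feb 29):
  1798: Mon ✓  1799: Tue (+1)  1800: Wed (+1)  1801: Thu (+1)  1802: Fri (+1)
  1803: Sat (+1)  1804: Mon (+2) ✓  1805: Tue (+1)  1806: Wed (+1)  1807: Thu (+1)
  1808: Sat (+2)  1809: Sun (+1)  1810: Mon (+1) ✓  1811: Tue (+1)  … (26 more years) …
  1838: Mon (+1) ✓  1839: Tue (+1)  1840: Thu (+2)  1841: Fri (+1)  1842: Sat (+1)
  1843: Sun (+1)  1844: Tue (+2)  1845: Wed (+1)  1846: Thu (+1)  1847: Fri (+1)
  1848: Sun (+2)  1849: Mon (+1) ✓  1850: Tue (+1)  1851: Wed (+1)
Monday years: 1798, 1804, 1810, 1821, 1827, 1832, 1838, 1849 — 8 in total.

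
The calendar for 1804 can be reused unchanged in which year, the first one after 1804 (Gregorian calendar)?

1832

Two years share a calendar iff Jan 1 falls on the same weekday and both are leap or both are common. 1804: Jan 1 is Sunday, leap year.
1805: Jan 1 Tuesday, common
1806: Jan 1 Wednesday, common
1807: Jan 1 Thursday, common
1808: Jan 1 Friday, leap
1809: Jan 1 Sunday, common
1810: Jan 1 Monday, common
1811: Jan 1 Tuesday, common
1812: Jan 1 Wednesday, leap
1813: Jan 1 Friday, common
1814: Jan 1 Saturday, common
1815: Jan 1 Sunday, common
1816: Jan 1 Monday, leap
1817: Jan 1 Wednesday, common
1818: Jan 1 Thursday, common
1819: Jan 1 Friday, common
1820: Jan 1 Saturday, leap
1821: Jan 1 Monday, common
1822: Jan 1 Tuesday, common
1823: Jan 1 Wednesday, common
1824: Jan 1 Thursday, leap
1825: Jan 1 Saturday, common
1826: Jan 1 Sunday, common
1827: Jan 1 Monday, common
1828: Jan 1 Tuesday, leap
1829: Jan 1 Thursday, common
1830: Jan 1 Friday, common
1831: Jan 1 Saturday, common
1832: Jan 1 Sunday, leap
1832 matches on both conditions.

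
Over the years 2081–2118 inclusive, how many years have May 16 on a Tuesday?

Track May 16's weekday year by year (advancing +1, or +2 across a Feb 29):
  2081: Fri  2082: Sat (+1)  2083: Sun (+1)  2084: Tue (+2) ✓  2085: Wed (+1)
  2086: Thu (+1)  2087: Fri (+1)  2088: Sun (+2)  2089: Mon (+1)  2090: Tue (+1) ✓
  2091: Wed (+1)  2092: Fri (+2)  2093: Sat (+1)  2094: Sun (+1)  … (10 more years) …
  2105: Sat (+1)  2106: Sun (+1)  2107: Mon (+1)  2108: Wed (+2)  2109: Thu (+1)
  2110: Fri (+1)  2111: Sat (+1)  2112: Mon (+2)  2113: Tue (+1) ✓  2114: Wed (+1)
  2115: Thu (+1)  2116: Sat (+2)  2117: Sun (+1)  2118: Mon (+1)
Tuesday years: 2084, 2090, 2102, 2113 — 4 in total.

4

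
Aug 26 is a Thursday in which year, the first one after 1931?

1937

From one year to the next, a fixed date's weekday advances by 1, or by 2 when a Feb 29 lies between the two dates.
1931: August 26 is Wednesday.
1932: Friday (+2)
1933: Saturday (+1)
1934: Sunday (+1)
1935: Monday (+1)
1936: Wednesday (+2)
1937: Thursday (+1)
Aug 26 falls on a Thursday in 1937.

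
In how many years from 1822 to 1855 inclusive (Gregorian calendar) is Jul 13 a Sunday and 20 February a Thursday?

Check each year's weekday for Jul 13 and 20 February:
  1822: Sat/Wed  1823: Sun/Thu ✓  1824: Tue/Fri  1825: Wed/Sun  1826: Thu/Mon  1827: Fri/Tue  1828: Sun/Wed  1829: Mon/Fri  1830: Tue/Sat  1831: Wed/Sun  1832: Fri/Mon  1833: Sat/Wed  1834: Sun/Thu ✓  1835: Mon/Fri  …(6 more)…  1842: Wed/Sun  1843: Thu/Mon  1844: Sat/Tue  1845: Sun/Thu ✓  1846: Mon/Fri  1847: Tue/Sat  1848: Thu/Sun  1849: Fri/Tue  1850: Sat/Wed  1851: Sun/Thu ✓  1852: Tue/Fri  1853: Wed/Sun  1854: Thu/Mon  1855: Fri/Tue
Both conditions hold in: 1823, 1834, 1845, 1851 — 4.

4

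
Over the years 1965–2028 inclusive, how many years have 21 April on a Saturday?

Track 21 April's weekday year by year (advancing +1, or +2 across a Feb 29):
  1965: Wed  1966: Thu (+1)  1967: Fri (+1)  1968: Sun (+2)  1969: Mon (+1)
  1970: Tue (+1)  1971: Wed (+1)  1972: Fri (+2)  1973: Sat (+1) ✓  1974: Sun (+1)
  1975: Mon (+1)  1976: Wed (+2)  1977: Thu (+1)  1978: Fri (+1)  … (36 more years) …
  2015: Tue (+1)  2016: Thu (+2)  2017: Fri (+1)  2018: Sat (+1) ✓  2019: Sun (+1)
  2020: Tue (+2)  2021: Wed (+1)  2022: Thu (+1)  2023: Fri (+1)  2024: Sun (+2)
  2025: Mon (+1)  2026: Tue (+1)  2027: Wed (+1)  2028: Fri (+2)
Saturday years: 1973, 1979, 1984, 1990, 2001, 2007, 2012, 2018 — 8 in total.

8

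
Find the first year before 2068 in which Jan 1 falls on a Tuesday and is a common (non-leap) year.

2058

Jan 1 advances by 2 weekdays after a leap year and by 1 after a common year.
2068: Jan 1 is Sunday (leap).
2067: Saturday
2066: Friday
2065: Thursday
2064: Tuesday (leap)
2063: Monday
2062: Sunday
2061: Saturday
2060: Thursday (leap)
2059: Wednesday
2058: Tuesday
2058 begins on a Tuesday and is a common year.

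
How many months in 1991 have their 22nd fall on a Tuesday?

2

Check the 22nd of each month of 1991: Jan 22: Tue, Feb 22: Fri, Mar 22: Fri, Apr 22: Mon, May 22: Wed, Jun 22: Sat, Jul 22: Mon, Aug 22: Thu, Sep 22: Sun, Oct 22: Tue, Nov 22: Fri, Dec 22: Sun.
Tuesday occurs in January, October — 2 months.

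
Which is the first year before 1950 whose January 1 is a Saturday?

Jan 1 advances by 2 weekdays after a leap year and by 1 after a common year.
1950: Jan 1 is Sunday.
1949: Saturday
1949 begins on a Saturday

1949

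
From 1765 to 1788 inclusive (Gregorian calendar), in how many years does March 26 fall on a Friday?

Track March 26's weekday year by year (advancing +1, or +2 across a Feb 29):
  1765: Tue  1766: Wed (+1)  1767: Thu (+1)  1768: Sat (+2)  1769: Sun (+1)
  1770: Mon (+1)  1771: Tue (+1)  1772: Thu (+2)  1773: Fri (+1) ✓  1774: Sat (+1)
  1775: Sun (+1)  1776: Tue (+2)  1777: Wed (+1)  1778: Thu (+1)  1779: Fri (+1) ✓
  1780: Sun (+2)  1781: Mon (+1)  1782: Tue (+1)  1783: Wed (+1)  1784: Fri (+2) ✓
  1785: Sat (+1)  1786: Sun (+1)  1787: Mon (+1)  1788: Wed (+2)
Friday years: 1773, 1779, 1784 — 3 in total.

3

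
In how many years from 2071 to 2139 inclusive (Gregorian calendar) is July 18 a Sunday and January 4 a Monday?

Check each year's weekday for July 18 and January 4:
  2071: Sat/Sun  2072: Mon/Mon  2073: Tue/Wed  2074: Wed/Thu  2075: Thu/Fri  2076: Sat/Sat  2077: Sun/Mon ✓  2078: Mon/Tue  2079: Tue/Wed  2080: Thu/Thu  2081: Fri/Sat  2082: Sat/Sun  2083: Sun/Mon ✓  2084: Tue/Tue  …(41 more)…  2126: Thu/Fri  2127: Fri/Sat  2128: Sun/Sun  2129: Mon/Tue  2130: Tue/Wed  2131: Wed/Thu  2132: Fri/Fri  2133: Sat/Sun  2134: Sun/Mon ✓  2135: Mon/Tue  2136: Wed/Wed  2137: Thu/Fri  2138: Fri/Sat  2139: Sat/Sun
Both conditions hold in: 2077, 2083, 2094, 2100, 2106, 2117, 2123, 2134 — 8.

8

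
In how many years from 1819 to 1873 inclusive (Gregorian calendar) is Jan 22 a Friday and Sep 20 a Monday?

Check each year's weekday for Jan 22 and Sep 20:
  1819: Fri/Mon ✓  1820: Sat/Wed  1821: Mon/Thu  1822: Tue/Fri  1823: Wed/Sat  1824: Thu/Mon  1825: Sat/Tue  1826: Sun/Wed  1827: Mon/Thu  1828: Tue/Sat  1829: Thu/Sun  1830: Fri/Mon ✓  1831: Sat/Tue  1832: Sun/Thu  …(27 more)…  1860: Sun/Thu  1861: Tue/Fri  1862: Wed/Sat  1863: Thu/Sun  1864: Fri/Tue  1865: Sun/Wed  1866: Mon/Thu  1867: Tue/Fri  1868: Wed/Sun  1869: Fri/Mon ✓  1870: Sat/Tue  1871: Sun/Wed  1872: Mon/Fri  1873: Wed/Sat
Both conditions hold in: 1819, 1830, 1841, 1847, 1858, 1869 — 6.

6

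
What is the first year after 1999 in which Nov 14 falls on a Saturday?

2009

From one year to the next, a fixed date's weekday advances by 1, or by 2 when a Feb 29 lies between the two dates.
1999: November 14 is Sunday.
2000: Tuesday (+2)
2001: Wednesday (+1)
2002: Thursday (+1)
2003: Friday (+1)
2004: Sunday (+2)
2005: Monday (+1)
2006: Tuesday (+1)
2007: Wednesday (+1)
2008: Friday (+2)
2009: Saturday (+1)
Nov 14 falls on a Saturday in 2009.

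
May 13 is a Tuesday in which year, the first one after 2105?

From one year to the next, a fixed date's weekday advances by 1, or by 2 when a Feb 29 lies between the two dates.
2105: May 13 is Wednesday.
2106: Thursday (+1)
2107: Friday (+1)
2108: Sunday (+2)
2109: Monday (+1)
2110: Tuesday (+1)
May 13 falls on a Tuesday in 2110.

2110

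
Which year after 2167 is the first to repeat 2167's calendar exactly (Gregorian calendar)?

Two years share a calendar iff Jan 1 falls on the same weekday and both are leap or both are common. 2167: Jan 1 is Thursday, common year.
2168: Jan 1 Friday, leap
2169: Jan 1 Sunday, common
2170: Jan 1 Monday, common
2171: Jan 1 Tuesday, common
2172: Jan 1 Wednesday, leap
2173: Jan 1 Friday, common
2174: Jan 1 Saturday, common
2175: Jan 1 Sunday, common
2176: Jan 1 Monday, leap
2177: Jan 1 Wednesday, common
2178: Jan 1 Thursday, common
2178 matches on both conditions.

2178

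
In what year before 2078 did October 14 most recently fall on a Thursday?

2077

From one year to the next, a fixed date's weekday advances by 1, or by 2 when a Feb 29 lies between the two dates.
2078: October 14 is Friday.
2077: Thursday (−1)
October 14 falls on a Thursday in 2077.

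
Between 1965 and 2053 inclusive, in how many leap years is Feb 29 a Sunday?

Leap years in 1965–2053: 22 of them.
Feb 29 weekday advances by 5 (mod 7) from one leap year to the next four years later (or differs when a century non-leap intervenes).
Leap-day weekdays: 1968:Thu 1972:Tue 1976:Sun✓ 1980:Fri 1984:Wed 1988:Mon 1992:Sat 1996:Thu 2000:Tue 2004:Sun✓ 2008:Fri 2012:Wed 2016:Mon 2020:Sat 2024:Thu 2028:Tue 2032:Sun✓ 2036:Fri 2040:Wed 2044:Mon 2048:Sat 2052:Thu
Sunday: 1976, 2004, 2032 → 3.

3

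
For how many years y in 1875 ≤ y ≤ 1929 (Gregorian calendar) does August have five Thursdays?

August has 31 days; it has five Thursdays when Thursday falls among the first (month-length − 28) days — i.e. when August 1 is one of Thursday/Wednesday/Tuesday.
August 1 by year: 1875:Sun 1876:Tue✓ 1877:Wed✓ 1878:Thu✓ 1879:Fri 1880:Sun 1881:Mon 1882:Tue✓ 1883:Wed✓ 1884:Fri 1885:Sat 1886:Sun 1887:Mon 1888:Wed✓ 1889:Thu✓ …(25 more)… 1915:Sun 1916:Tue✓ 1917:Wed✓ 1918:Thu✓ 1919:Fri 1920:Sun 1921:Mon 1922:Tue✓ 1923:Wed✓ 1924:Fri 1925:Sat 1926:Sun 1927:Mon 1928:Wed✓ 1929:Thu✓
Years with five Thursdays: 1876, 1877, 1878, 1882, 1883, 1888, 1889, 1893, 1894, 1895, 1899, 1900, 1901, 1905, 1906, 1907, 1911, 1912, 1916, 1917, 1918, 1922, 1923, 1928, 1929 → 25.

25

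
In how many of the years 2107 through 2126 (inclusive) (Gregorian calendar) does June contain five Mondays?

June has 30 days; it has five Mondays when Monday falls among the first (month-length − 28) days — i.e. when June 1 is one of Monday/Sunday.
June 1 by year: 2107:Wed 2108:Fri 2109:Sat 2110:Sun✓ 2111:Mon✓ 2112:Wed 2113:Thu 2114:Fri 2115:Sat 2116:Mon✓ 2117:Tue 2118:Wed 2119:Thu 2120:Sat 2121:Sun✓ 2122:Mon✓ 2123:Tue 2124:Thu 2125:Fri 2126:Sat
Years with five Mondays: 2110, 2111, 2116, 2121, 2122 → 5.

5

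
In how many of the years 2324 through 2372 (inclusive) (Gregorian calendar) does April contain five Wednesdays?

15

April has 30 days; it has five Wednesdays when Wednesday falls among the first (month-length − 28) days — i.e. when April 1 is one of Wednesday/Tuesday.
April 1 by year: 2324:Tue✓ 2325:Wed✓ 2326:Thu 2327:Fri 2328:Sun 2329:Mon 2330:Tue✓ 2331:Wed✓ 2332:Fri 2333:Sat 2334:Sun 2335:Mon 2336:Wed✓ 2337:Thu 2338:Fri …(19 more)… 2358:Tue✓ 2359:Wed✓ 2360:Fri 2361:Sat 2362:Sun 2363:Mon 2364:Wed✓ 2365:Thu 2366:Fri 2367:Sat 2368:Mon 2369:Tue✓ 2370:Wed✓ 2371:Thu 2372:Sat
Years with five Wednesdays: 2324, 2325, 2330, 2331, 2336, 2341, 2342, 2347, 2352, 2353, 2358, 2359, 2364, 2369, 2370 → 15.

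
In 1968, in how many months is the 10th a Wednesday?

3

Check the 10th of each month of 1968: Jan 10: Wed, Feb 10: Sat, Mar 10: Sun, Apr 10: Wed, May 10: Fri, Jun 10: Mon, Jul 10: Wed, Aug 10: Sat, Sep 10: Tue, Oct 10: Thu, Nov 10: Sun, Dec 10: Tue.
Wednesday occurs in January, April, July — 3 months.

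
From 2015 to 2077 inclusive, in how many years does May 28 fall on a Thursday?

Track May 28's weekday year by year (advancing +1, or +2 across a Feb 29):
  2015: Thu ✓  2016: Sat (+2)  2017: Sun (+1)  2018: Mon (+1)  2019: Tue (+1)
  2020: Thu (+2) ✓  2021: Fri (+1)  2022: Sat (+1)  2023: Sun (+1)  2024: Tue (+2)
  2025: Wed (+1)  2026: Thu (+1) ✓  2027: Fri (+1)  2028: Sun (+2)  … (35 more years) …
  2064: Wed (+2)  2065: Thu (+1) ✓  2066: Fri (+1)  2067: Sat (+1)  2068: Mon (+2)
  2069: Tue (+1)  2070: Wed (+1)  2071: Thu (+1) ✓  2072: Sat (+2)  2073: Sun (+1)
  2074: Mon (+1)  2075: Tue (+1)  2076: Thu (+2) ✓  2077: Fri (+1)
Thursday years: 2015, 2020, 2026, 2037, 2043, 2048, 2054, 2065, 2071, 2076 — 10 in total.

10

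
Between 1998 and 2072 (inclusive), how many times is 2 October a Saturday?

Track 2 October's weekday year by year (advancing +1, or +2 across a Feb 29):
  1998: Fri  1999: Sat (+1) ✓  2000: Mon (+2)  2001: Tue (+1)  2002: Wed (+1)
  2003: Thu (+1)  2004: Sat (+2) ✓  2005: Sun (+1)  2006: Mon (+1)  2007: Tue (+1)
  2008: Thu (+2)  2009: Fri (+1)  2010: Sat (+1) ✓  2011: Sun (+1)  … (47 more years) …
  2059: Thu (+1)  2060: Sat (+2) ✓  2061: Sun (+1)  2062: Mon (+1)  2063: Tue (+1)
  2064: Thu (+2)  2065: Fri (+1)  2066: Sat (+1) ✓  2067: Sun (+1)  2068: Tue (+2)
  2069: Wed (+1)  2070: Thu (+1)  2071: Fri (+1)  2072: Sun (+2)
Saturday years: 1999, 2004, 2010, 2021, 2027, 2032, 2038, 2049, 2055, 2060, 2066 — 11 in total.

11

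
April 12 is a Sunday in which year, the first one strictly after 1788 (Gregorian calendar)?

1789

From one year to the next, a fixed date's weekday advances by 1, or by 2 when a Feb 29 lies between the two dates.
1788: April 12 is Saturday.
1789: Sunday (+1)
April 12 falls on a Sunday in 1789.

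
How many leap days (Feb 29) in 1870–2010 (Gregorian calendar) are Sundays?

5

Leap years in 1870–2010: 34 of them.
Feb 29 weekday advances by 5 (mod 7) from one leap year to the next four years later (or differs when a century non-leap intervenes).
Leap-day weekdays: 1872:Thu 1876:Tue 1880:Sun✓ 1884:Fri 1888:Wed 1892:Mon 1896:Sat 1904:Mon 1908:Sat 1912:Thu 1916:Tue 1920:Sun✓ 1924:Fri …(8 more)… 1960:Mon 1964:Sat 1968:Thu 1972:Tue 1976:Sun✓ 1980:Fri 1984:Wed 1988:Mon 1992:Sat 1996:Thu 2000:Tue 2004:Sun✓ 2008:Fri
Sunday: 1880, 1920, 1948, 1976, 2004 → 5.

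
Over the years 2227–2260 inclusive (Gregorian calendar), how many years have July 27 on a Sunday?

5

Track July 27's weekday year by year (advancing +1, or +2 across a Feb 29):
  2227: Fri  2228: Sun (+2) ✓  2229: Mon (+1)  2230: Tue (+1)  2231: Wed (+1)
  2232: Fri (+2)  2233: Sat (+1)  2234: Sun (+1) ✓  2235: Mon (+1)  2236: Wed (+2)
  2237: Thu (+1)  2238: Fri (+1)  2239: Sat (+1)  2240: Mon (+2)  … (6 more years) …
  2247: Tue (+1)  2248: Thu (+2)  2249: Fri (+1)  2250: Sat (+1)  2251: Sun (+1) ✓
  2252: Tue (+2)  2253: Wed (+1)  2254: Thu (+1)  2255: Fri (+1)  2256: Sun (+2) ✓
  2257: Mon (+1)  2258: Tue (+1)  2259: Wed (+1)  2260: Fri (+2)
Sunday years: 2228, 2234, 2245, 2251, 2256 — 5 in total.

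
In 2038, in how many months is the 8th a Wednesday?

Check the 8th of each month of 2038: Jan 8: Fri, Feb 8: Mon, Mar 8: Mon, Apr 8: Thu, May 8: Sat, Jun 8: Tue, Jul 8: Thu, Aug 8: Sun, Sep 8: Wed, Oct 8: Fri, Nov 8: Mon, Dec 8: Wed.
Wednesday occurs in September, December — 2 months.

2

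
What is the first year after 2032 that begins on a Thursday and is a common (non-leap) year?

2037

Jan 1 advances by 2 weekdays after a leap year and by 1 after a common year.
2032: Jan 1 is Thursday (leap).
2033: Saturday
2034: Sunday
2035: Monday
2036: Tuesday (leap)
2037: Thursday
2037 begins on a Thursday and is a common year.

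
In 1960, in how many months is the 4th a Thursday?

Check the 4th of each month of 1960: Jan 4: Mon, Feb 4: Thu, Mar 4: Fri, Apr 4: Mon, May 4: Wed, Jun 4: Sat, Jul 4: Mon, Aug 4: Thu, Sep 4: Sun, Oct 4: Tue, Nov 4: Fri, Dec 4: Sun.
Thursday occurs in February, August — 2 months.

2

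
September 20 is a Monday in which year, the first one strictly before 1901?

1897

From one year to the next, a fixed date's weekday advances by 1, or by 2 when a Feb 29 lies between the two dates.
1901: September 20 is Friday.
1900: Thursday (−1)
1899: Wednesday (−1)
1898: Tuesday (−1)
1897: Monday (−1)
September 20 falls on a Monday in 1897.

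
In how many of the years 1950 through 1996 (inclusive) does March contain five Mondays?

19

March has 31 days; it has five Mondays when Monday falls among the first (month-length − 28) days — i.e. when March 1 is one of Monday/Sunday/Saturday.
March 1 by year: 1950:Wed 1951:Thu 1952:Sat✓ 1953:Sun✓ 1954:Mon✓ 1955:Tue 1956:Thu 1957:Fri 1958:Sat✓ 1959:Sun✓ 1960:Tue 1961:Wed 1962:Thu 1963:Fri 1964:Sun✓ …(17 more)… 1982:Mon✓ 1983:Tue 1984:Thu 1985:Fri 1986:Sat✓ 1987:Sun✓ 1988:Tue 1989:Wed 1990:Thu 1991:Fri 1992:Sun✓ 1993:Mon✓ 1994:Tue 1995:Wed 1996:Fri
Years with five Mondays: 1952, 1953, 1954, 1958, 1959, 1964, 1965, 1969, 1970, 1971, 1975, 1976, 1980, 1981, 1982, 1986, 1987, 1992, 1993 → 19.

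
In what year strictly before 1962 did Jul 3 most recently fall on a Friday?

From one year to the next, a fixed date's weekday advances by 1, or by 2 when a Feb 29 lies between the two dates.
1962: July 3 is Tuesday.
1961: Monday (−1)
1960: Sunday (−1)
1959: Friday (−2)
Jul 3 falls on a Friday in 1959.

1959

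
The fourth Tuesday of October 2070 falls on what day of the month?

28

October 1, 2070 is a Wednesday, so the first Tuesday is the 7th.
The fourth Tuesday is 7 + 21 = 28.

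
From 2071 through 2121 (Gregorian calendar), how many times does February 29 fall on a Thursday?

Leap years in 2071–2121: 12 of them.
Feb 29 weekday advances by 5 (mod 7) from one leap year to the next four years later (or differs when a century non-leap intervenes).
Leap-day weekdays: 2072:Mon 2076:Sat 2080:Thu✓ 2084:Tue 2088:Sun 2092:Fri 2096:Wed 2104:Fri 2108:Wed 2112:Mon 2116:Sat 2120:Thu✓
Thursday: 2080, 2120 → 2.

2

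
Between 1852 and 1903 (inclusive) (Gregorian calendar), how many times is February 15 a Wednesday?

8

Track February 15's weekday year by year (advancing +1, or +2 across a Feb 29):
  1852: Sun  1853: Tue (+2)  1854: Wed (+1) ✓  1855: Thu (+1)  1856: Fri (+1)
  1857: Sun (+2)  1858: Mon (+1)  1859: Tue (+1)  1860: Wed (+1) ✓  1861: Fri (+2)
  1862: Sat (+1)  1863: Sun (+1)  1864: Mon (+1)  1865: Wed (+2) ✓  … (24 more years) …
  1890: Sat (+1)  1891: Sun (+1)  1892: Mon (+1)  1893: Wed (+2) ✓  1894: Thu (+1)
  1895: Fri (+1)  1896: Sat (+1)  1897: Mon (+2)  1898: Tue (+1)  1899: Wed (+1) ✓
  1900: Thu (+1)  1901: Fri (+1)  1902: Sat (+1)  1903: Sun (+1)
Wednesday years: 1854, 1860, 1865, 1871, 1882, 1888, 1893, 1899 — 8 in total.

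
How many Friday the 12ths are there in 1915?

Check the 12th of each month of 1915: Jan 12: Tue, Feb 12: Fri, Mar 12: Fri, Apr 12: Mon, May 12: Wed, Jun 12: Sat, Jul 12: Mon, Aug 12: Thu, Sep 12: Sun, Oct 12: Tue, Nov 12: Fri, Dec 12: Sun.
Friday occurs in February, March, November — 3 months.

3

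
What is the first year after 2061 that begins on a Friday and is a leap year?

Jan 1 advances by 2 weekdays after a leap year and by 1 after a common year.
2061: Jan 1 is Saturday.
2062: Sunday
2063: Monday
2064: Tuesday (leap)
2065: Thursday
2066: Friday
2067: Saturday
2068: Sunday (leap)
2069: Tuesday
2070: Wednesday
2071: Thursday
2072: Friday (leap)
2072 begins on a Friday and is a leap year.

2072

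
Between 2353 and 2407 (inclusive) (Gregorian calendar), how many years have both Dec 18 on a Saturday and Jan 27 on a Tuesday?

Check each year's weekday for Dec 18 and Jan 27:
  2353: Fri/Tue  2354: Sat/Wed  2355: Sun/Thu  2356: Tue/Fri  2357: Wed/Sun  2358: Thu/Mon  2359: Fri/Tue  2360: Sun/Wed  2361: Mon/Fri  2362: Tue/Sat  2363: Wed/Sun  2364: Fri/Mon  2365: Sat/Wed  2366: Sun/Thu  …(27 more)…  2394: Sun/Thu  2395: Mon/Fri  2396: Wed/Sat  2397: Thu/Mon  2398: Fri/Tue  2399: Sat/Wed  2400: Mon/Thu  2401: Tue/Sat  2402: Wed/Sun  2403: Thu/Mon  2404: Sat/Tue ✓  2405: Sun/Thu  2406: Mon/Fri  2407: Tue/Sat
Both conditions hold in: 2376, 2404 — 2.

2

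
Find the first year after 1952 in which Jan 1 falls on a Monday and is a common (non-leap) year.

Jan 1 advances by 2 weekdays after a leap year and by 1 after a common year.
1952: Jan 1 is Tuesday (leap).
1953: Thursday
1954: Friday
1955: Saturday
1956: Sunday (leap)
1957: Tuesday
1958: Wednesday
1959: Thursday
1960: Friday (leap)
1961: Sunday
1962: Monday
1962 begins on a Monday and is a common year.

1962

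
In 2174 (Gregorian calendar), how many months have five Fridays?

A month of length L has five Fridays iff its first Friday is on day ≤ L−28 (so day 1–3 in a 31-day month, 1–2 in a 30-day month, day 1 in a leap February).
Checking each month of 2174: Jan starts Sat (31d); Feb starts Tue (28d); Mar starts Tue (31d); Apr starts Fri (30d) ✓; May starts Sun (31d); Jun starts Wed (30d); Jul starts Fri (31d) ✓; Aug starts Mon (31d); Sep starts Thu (30d) ✓; Oct starts Sat (31d); Nov starts Tue (30d); Dec starts Thu (31d) ✓.
Five-Friday months: April, July, September, December → 4.

4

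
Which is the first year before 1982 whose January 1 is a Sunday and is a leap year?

Jan 1 advances by 2 weekdays after a leap year and by 1 after a common year.
1982: Jan 1 is Friday.
1981: Thursday
1980: Tuesday (leap)
1979: Monday
1978: Sunday
1977: Saturday
1976: Thursday (leap)
1975: Wednesday
1974: Tuesday
1973: Monday
1972: Saturday (leap)
1971: Friday
1970: Thursday
1969: Wednesday
1968: Monday (leap)
1967: Sunday
1966: Saturday
1965: Friday
1964: Wednesday (leap)
1963: Tuesday
1962: Monday
1961: Sunday
1960: Friday (leap)
1959: Thursday
1958: Wednesday
1957: Tuesday
1956: Sunday (leap)
1956 begins on a Sunday and is a leap year.

1956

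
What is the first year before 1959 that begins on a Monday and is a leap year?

Jan 1 advances by 2 weekdays after a leap year and by 1 after a common year.
1959: Jan 1 is Thursday.
1958: Wednesday
1957: Tuesday
1956: Sunday (leap)
1955: Saturday
1954: Friday
1953: Thursday
1952: Tuesday (leap)
1951: Monday
1950: Sunday
1949: Saturday
1948: Thursday (leap)
1947: Wednesday
1946: Tuesday
1945: Monday
1944: Saturday (leap)
1943: Friday
1942: Thursday
1941: Wednesday
1940: Monday (leap)
1940 begins on a Monday and is a leap year.

1940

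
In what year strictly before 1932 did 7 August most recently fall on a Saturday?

From one year to the next, a fixed date's weekday advances by 1, or by 2 when a Feb 29 lies between the two dates.
1932: August 7 is Sunday.
1931: Friday (−2)
1930: Thursday (−1)
1929: Wednesday (−1)
1928: Tuesday (−1)
1927: Sunday (−2)
1926: Saturday (−1)
7 August falls on a Saturday in 1926.

1926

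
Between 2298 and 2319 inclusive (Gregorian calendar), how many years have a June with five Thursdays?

7

June has 30 days; it has five Thursdays when Thursday falls among the first (month-length − 28) days — i.e. when June 1 is one of Thursday/Wednesday.
June 1 by year: 2298:Wed✓ 2299:Thu✓ 2300:Fri 2301:Sat 2302:Sun 2303:Mon 2304:Wed✓ 2305:Thu✓ 2306:Fri 2307:Sat 2308:Mon 2309:Tue 2310:Wed✓ 2311:Thu✓ 2312:Sat 2313:Sun 2314:Mon 2315:Tue 2316:Thu✓ 2317:Fri 2318:Sat 2319:Sun
Years with five Thursdays: 2298, 2299, 2304, 2305, 2310, 2311, 2316 → 7.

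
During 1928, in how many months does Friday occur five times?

A month of length L has five Fridays iff its first Friday is on day ≤ L−28 (so day 1–3 in a 31-day month, 1–2 in a 30-day month, day 1 in a leap February).
Checking each month of 1928: Jan starts Sun (31d); Feb starts Wed (29d); Mar starts Thu (31d) ✓; Apr starts Sun (30d); May starts Tue (31d); Jun starts Fri (30d) ✓; Jul starts Sun (31d); Aug starts Wed (31d) ✓; Sep starts Sat (30d); Oct starts Mon (31d); Nov starts Thu (30d) ✓; Dec starts Sat (31d).
Five-Friday months: March, June, August, November → 4.

4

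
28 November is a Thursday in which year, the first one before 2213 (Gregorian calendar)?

From one year to the next, a fixed date's weekday advances by 1, or by 2 when a Feb 29 lies between the two dates.
2213: November 28 is Sunday.
2212: Saturday (−1)
2211: Thursday (−2)
28 November falls on a Thursday in 2211.

2211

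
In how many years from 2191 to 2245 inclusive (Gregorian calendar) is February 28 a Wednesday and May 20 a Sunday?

5

Check each year's weekday for February 28 and May 20:
  2191: Mon/Fri  2192: Tue/Sun  2193: Thu/Mon  2194: Fri/Tue  2195: Sat/Wed  2196: Sun/Fri  2197: Tue/Sat  2198: Wed/Sun ✓  2199: Thu/Mon  2200: Fri/Tue  2201: Sat/Wed  2202: Sun/Thu  2203: Mon/Fri  2204: Tue/Sun  …(27 more)…  2232: Tue/Sun  2233: Thu/Mon  2234: Fri/Tue  2235: Sat/Wed  2236: Sun/Fri  2237: Tue/Sat  2238: Wed/Sun ✓  2239: Thu/Mon  2240: Fri/Wed  2241: Sun/Thu  2242: Mon/Fri  2243: Tue/Sat  2244: Wed/Mon  2245: Fri/Tue
Both conditions hold in: 2198, 2210, 2221, 2227, 2238 — 5.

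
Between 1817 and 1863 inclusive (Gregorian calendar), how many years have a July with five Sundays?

19

July has 31 days; it has five Sundays when Sunday falls among the first (month-length − 28) days — i.e. when July 1 is one of Sunday/Saturday/Friday.
July 1 by year: 1817:Tue 1818:Wed 1819:Thu 1820:Sat✓ 1821:Sun✓ 1822:Mon 1823:Tue 1824:Thu 1825:Fri✓ 1826:Sat✓ 1827:Sun✓ 1828:Tue 1829:Wed 1830:Thu 1831:Fri✓ …(17 more)… 1849:Sun✓ 1850:Mon 1851:Tue 1852:Thu 1853:Fri✓ 1854:Sat✓ 1855:Sun✓ 1856:Tue 1857:Wed 1858:Thu 1859:Fri✓ 1860:Sun✓ 1861:Mon 1862:Tue 1863:Wed
Years with five Sundays: 1820, 1821, 1825, 1826, 1827, 1831, 1832, 1836, 1837, 1838, 1842, 1843, 1848, 1849, 1853, 1854, 1855, 1859, 1860 → 19.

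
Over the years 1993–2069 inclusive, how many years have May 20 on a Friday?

11

Track May 20's weekday year by year (advancing +1, or +2 across a Feb 29):
  1993: Thu  1994: Fri (+1) ✓  1995: Sat (+1)  1996: Mon (+2)  1997: Tue (+1)
  1998: Wed (+1)  1999: Thu (+1)  2000: Sat (+2)  2001: Sun (+1)  2002: Mon (+1)
  2003: Tue (+1)  2004: Thu (+2)  2005: Fri (+1) ✓  2006: Sat (+1)  … (49 more years) …
  2056: Sat (+2)  2057: Sun (+1)  2058: Mon (+1)  2059: Tue (+1)  2060: Thu (+2)
  2061: Fri (+1) ✓  2062: Sat (+1)  2063: Sun (+1)  2064: Tue (+2)  2065: Wed (+1)
  2066: Thu (+1)  2067: Fri (+1) ✓  2068: Sun (+2)  2069: Mon (+1)
Friday years: 1994, 2005, 2011, 2016, 2022, 2033, 2039, 2044, 2050, 2061, 2067 — 11 in total.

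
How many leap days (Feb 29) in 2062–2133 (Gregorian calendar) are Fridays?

4

Leap years in 2062–2133: 17 of them.
Feb 29 weekday advances by 5 (mod 7) from one leap year to the next four years later (or differs when a century non-leap intervenes).
Leap-day weekdays: 2064:Fri✓ 2068:Wed 2072:Mon 2076:Sat 2080:Thu 2084:Tue 2088:Sun 2092:Fri✓ 2096:Wed 2104:Fri✓ 2108:Wed 2112:Mon 2116:Sat 2120:Thu 2124:Tue 2128:Sun 2132:Fri✓
Friday: 2064, 2092, 2104, 2132 → 4.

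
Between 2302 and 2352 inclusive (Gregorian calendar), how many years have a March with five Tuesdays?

21

March has 31 days; it has five Tuesdays when Tuesday falls among the first (month-length − 28) days — i.e. when March 1 is one of Tuesday/Monday/Sunday.
March 1 by year: 2302:Sat 2303:Sun✓ 2304:Tue✓ 2305:Wed 2306:Thu 2307:Fri 2308:Sun✓ 2309:Mon✓ 2310:Tue✓ 2311:Wed 2312:Fri 2313:Sat 2314:Sun✓ 2315:Mon✓ 2316:Wed …(21 more)… 2338:Tue✓ 2339:Wed 2340:Fri 2341:Sat 2342:Sun✓ 2343:Mon✓ 2344:Wed 2345:Thu 2346:Fri 2347:Sat 2348:Mon✓ 2349:Tue✓ 2350:Wed 2351:Thu 2352:Sat
Years with five Tuesdays: 2303, 2304, 2308, 2309, 2310, 2314, 2315, 2320, 2321, 2325, 2326, 2327, 2331, 2332, 2336, 2337, 2338, 2342, 2343, 2348, 2349 → 21.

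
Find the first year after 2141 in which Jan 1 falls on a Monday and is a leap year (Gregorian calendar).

2148

Jan 1 advances by 2 weekdays after a leap year and by 1 after a common year.
2141: Jan 1 is Sunday.
2142: Monday
2143: Tuesday
2144: Wednesday (leap)
2145: Friday
2146: Saturday
2147: Sunday
2148: Monday (leap)
2148 begins on a Monday and is a leap year.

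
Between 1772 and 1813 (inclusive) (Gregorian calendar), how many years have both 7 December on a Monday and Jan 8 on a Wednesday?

Check each year's weekday for 7 December and Jan 8:
  1772: Mon/Wed ✓  1773: Tue/Fri  1774: Wed/Sat  1775: Thu/Sun  1776: Sat/Mon  1777: Sun/Wed  1778: Mon/Thu  1779: Tue/Fri  1780: Thu/Sat  1781: Fri/Mon  1782: Sat/Tue  1783: Sun/Wed  1784: Tue/Thu  1785: Wed/Sat  …(14 more)…  1800: Sun/Wed  1801: Mon/Thu  1802: Tue/Fri  1803: Wed/Sat  1804: Fri/Sun  1805: Sat/Tue  1806: Sun/Wed  1807: Mon/Thu  1808: Wed/Fri  1809: Thu/Sun  1810: Fri/Mon  1811: Sat/Tue  1812: Mon/Wed ✓  1813: Tue/Fri
Both conditions hold in: 1772, 1812 — 2.

2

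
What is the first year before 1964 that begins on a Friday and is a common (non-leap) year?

1954

Jan 1 advances by 2 weekdays after a leap year and by 1 after a common year.
1964: Jan 1 is Wednesday (leap).
1963: Tuesday
1962: Monday
1961: Sunday
1960: Friday (leap)
1959: Thursday
1958: Wednesday
1957: Tuesday
1956: Sunday (leap)
1955: Saturday
1954: Friday
1954 begins on a Friday and is a common year.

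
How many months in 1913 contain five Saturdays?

4

A month of length L has five Saturdays iff its first Saturday is on day ≤ L−28 (so day 1–3 in a 31-day month, 1–2 in a 30-day month, day 1 in a leap February).
Checking each month of 1913: Jan starts Wed (31d); Feb starts Sat (28d); Mar starts Sat (31d) ✓; Apr starts Tue (30d); May starts Thu (31d) ✓; Jun starts Sun (30d); Jul starts Tue (31d); Aug starts Fri (31d) ✓; Sep starts Mon (30d); Oct starts Wed (31d); Nov starts Sat (30d) ✓; Dec starts Mon (31d).
Five-Saturday months: March, May, August, November → 4.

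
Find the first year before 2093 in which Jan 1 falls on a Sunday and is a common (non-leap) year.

Jan 1 advances by 2 weekdays after a leap year and by 1 after a common year.
2093: Jan 1 is Thursday.
2092: Tuesday (leap)
2091: Monday
2090: Sunday
2090 begins on a Sunday and is a common year.

2090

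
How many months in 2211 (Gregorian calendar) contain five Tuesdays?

A month of length L has five Tuesdays iff its first Tuesday is on day ≤ L−28 (so day 1–3 in a 31-day month, 1–2 in a 30-day month, day 1 in a leap February).
Checking each month of 2211: Jan starts Tue (31d) ✓; Feb starts Fri (28d); Mar starts Fri (31d); Apr starts Mon (30d) ✓; May starts Wed (31d); Jun starts Sat (30d); Jul starts Mon (31d) ✓; Aug starts Thu (31d); Sep starts Sun (30d); Oct starts Tue (31d) ✓; Nov starts Fri (30d); Dec starts Sun (31d) ✓.
Five-Tuesday months: January, April, July, October, December → 5.

5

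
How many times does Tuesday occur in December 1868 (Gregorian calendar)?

5

December 1868 has 31 days and begins on Tuesday.
The first Tuesday is December 1.
Tuesdays fall on 1, 8, 15, 22, 29 — that's 5.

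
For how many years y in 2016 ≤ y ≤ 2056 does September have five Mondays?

September has 30 days; it has five Mondays when Monday falls among the first (month-length − 28) days — i.e. when September 1 is one of Monday/Sunday.
September 1 by year: 2016:Thu 2017:Fri 2018:Sat 2019:Sun✓ 2020:Tue 2021:Wed 2022:Thu 2023:Fri 2024:Sun✓ 2025:Mon✓ 2026:Tue 2027:Wed 2028:Fri 2029:Sat 2030:Sun✓ …(11 more)… 2042:Mon✓ 2043:Tue 2044:Thu 2045:Fri 2046:Sat 2047:Sun✓ 2048:Tue 2049:Wed 2050:Thu 2051:Fri 2052:Sun✓ 2053:Mon✓ 2054:Tue 2055:Wed 2056:Fri
Years with five Mondays: 2019, 2024, 2025, 2030, 2031, 2036, 2041, 2042, 2047, 2052, 2053 → 11.

11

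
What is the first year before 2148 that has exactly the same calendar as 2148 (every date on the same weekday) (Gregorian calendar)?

Two years share a calendar iff Jan 1 falls on the same weekday and both are leap or both are common. 2148: Jan 1 is Monday, leap year.
2147: Jan 1 Sunday, common
2146: Jan 1 Saturday, common
2145: Jan 1 Friday, common
2144: Jan 1 Wednesday, leap
2143: Jan 1 Tuesday, common
2142: Jan 1 Monday, common
2141: Jan 1 Sunday, common
2140: Jan 1 Friday, leap
2139: Jan 1 Thursday, common
2138: Jan 1 Wednesday, common
2137: Jan 1 Tuesday, common
2136: Jan 1 Sunday, leap
2135: Jan 1 Saturday, common
2134: Jan 1 Friday, common
2133: Jan 1 Thursday, common
2132: Jan 1 Tuesday, leap
2131: Jan 1 Monday, common
2130: Jan 1 Sunday, common
2129: Jan 1 Saturday, common
2128: Jan 1 Thursday, leap
2127: Jan 1 Wednesday, common
2126: Jan 1 Tuesday, common
2125: Jan 1 Monday, common
2124: Jan 1 Saturday, leap
2123: Jan 1 Friday, common
2122: Jan 1 Thursday, common
2121: Jan 1 Wednesday, common
2120: Jan 1 Monday, leap
2120 matches on both conditions.

2120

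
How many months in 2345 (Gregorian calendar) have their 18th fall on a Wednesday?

2

Check the 18th of each month of 2345: Jan 18: Thu, Feb 18: Sun, Mar 18: Sun, Apr 18: Wed, May 18: Fri, Jun 18: Mon, Jul 18: Wed, Aug 18: Sat, Sep 18: Tue, Oct 18: Thu, Nov 18: Sun, Dec 18: Tue.
Wednesday occurs in April, July — 2 months.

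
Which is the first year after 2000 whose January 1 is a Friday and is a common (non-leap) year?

2010

Jan 1 advances by 2 weekdays after a leap year and by 1 after a common year.
2000: Jan 1 is Saturday (leap).
2001: Monday
2002: Tuesday
2003: Wednesday
2004: Thursday (leap)
2005: Saturday
2006: Sunday
2007: Monday
2008: Tuesday (leap)
2009: Thursday
2010: Friday
2010 begins on a Friday and is a common year.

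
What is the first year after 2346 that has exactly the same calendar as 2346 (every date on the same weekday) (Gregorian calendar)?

Two years share a calendar iff Jan 1 falls on the same weekday and both are leap or both are common. 2346: Jan 1 is Tuesday, common year.
2347: Jan 1 Wednesday, common
2348: Jan 1 Thursday, leap
2349: Jan 1 Saturday, common
2350: Jan 1 Sunday, common
2351: Jan 1 Monday, common
2352: Jan 1 Tuesday, leap
2353: Jan 1 Thursday, common
2354: Jan 1 Friday, common
2355: Jan 1 Saturday, common
2356: Jan 1 Sunday, leap
2357: Jan 1 Tuesday, common
2357 matches on both conditions.

2357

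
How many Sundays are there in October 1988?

October 1988 has 31 days and begins on Saturday.
The first Sunday is October 2.
Sundays fall on 2, 9, 16, 23, 30 — that's 5.

5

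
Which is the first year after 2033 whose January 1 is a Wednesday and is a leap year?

Jan 1 advances by 2 weekdays after a leap year and by 1 after a common year.
2033: Jan 1 is Saturday.
2034: Sunday
2035: Monday
2036: Tuesday (leap)
2037: Thursday
2038: Friday
2039: Saturday
2040: Sunday (leap)
2041: Tuesday
2042: Wednesday
2043: Thursday
2044: Friday (leap)
2045: Sunday
2046: Monday
2047: Tuesday
2048: Wednesday (leap)
2048 begins on a Wednesday and is a leap year.

2048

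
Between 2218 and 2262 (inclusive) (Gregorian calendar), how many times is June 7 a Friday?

6

Track June 7's weekday year by year (advancing +1, or +2 across a Feb 29):
  2218: Sun  2219: Mon (+1)  2220: Wed (+2)  2221: Thu (+1)  2222: Fri (+1) ✓
  2223: Sat (+1)  2224: Mon (+2)  2225: Tue (+1)  2226: Wed (+1)  2227: Thu (+1)
  2228: Sat (+2)  2229: Sun (+1)  2230: Mon (+1)  2231: Tue (+1)  … (17 more years) …
  2249: Thu (+1)  2250: Fri (+1) ✓  2251: Sat (+1)  2252: Mon (+2)  2253: Tue (+1)
  2254: Wed (+1)  2255: Thu (+1)  2256: Sat (+2)  2257: Sun (+1)  2258: Mon (+1)
  2259: Tue (+1)  2260: Thu (+2)  2261: Fri (+1) ✓  2262: Sat (+1)
Friday years: 2222, 2233, 2239, 2244, 2250, 2261 — 6 in total.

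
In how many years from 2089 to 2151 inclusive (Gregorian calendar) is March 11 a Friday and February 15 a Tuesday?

Check each year's weekday for March 11 and February 15:
  2089: Fri/Tue ✓  2090: Sat/Wed  2091: Sun/Thu  2092: Tue/Fri  2093: Wed/Sun  2094: Thu/Mon  2095: Fri/Tue ✓  2096: Sun/Wed  2097: Mon/Fri  2098: Tue/Sat  2099: Wed/Sun  2100: Thu/Mon  2101: Fri/Tue ✓  2102: Sat/Wed  …(35 more)…  2138: Tue/Sat  2139: Wed/Sun  2140: Fri/Mon  2141: Sat/Wed  2142: Sun/Thu  2143: Mon/Fri  2144: Wed/Sat  2145: Thu/Mon  2146: Fri/Tue ✓  2147: Sat/Wed  2148: Mon/Thu  2149: Tue/Sat  2150: Wed/Sun  2151: Thu/Mon
Both conditions hold in: 2089, 2095, 2101, 2107, 2118, 2129, 2135, 2146 — 8.

8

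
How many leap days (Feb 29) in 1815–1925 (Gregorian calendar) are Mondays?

Leap years in 1815–1925: 27 of them.
Feb 29 weekday advances by 5 (mod 7) from one leap year to the next four years later (or differs when a century non-leap intervenes).
Leap-day weekdays: 1816:Thu 1820:Tue 1824:Sun 1828:Fri 1832:Wed 1836:Mon✓ 1840:Sat 1844:Thu 1848:Tue 1852:Sun 1856:Fri 1860:Wed 1864:Mon✓ 1868:Sat 1872:Thu 1876:Tue 1880:Sun 1884:Fri 1888:Wed 1892:Mon✓ 1896:Sat 1904:Mon✓ 1908:Sat 1912:Thu 1916:Tue 1920:Sun 1924:Fri
Monday: 1836, 1864, 1892, 1904 → 4.

4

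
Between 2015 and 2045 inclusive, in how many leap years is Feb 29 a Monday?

Leap years in 2015–2045: 8 of them.
Feb 29 weekday advances by 5 (mod 7) from one leap year to the next four years later (or differs when a century non-leap intervenes).
Leap-day weekdays: 2016:Mon✓ 2020:Sat 2024:Thu 2028:Tue 2032:Sun 2036:Fri 2040:Wed 2044:Mon✓
Monday: 2016, 2044 → 2.

2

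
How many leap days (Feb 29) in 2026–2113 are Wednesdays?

Leap years in 2026–2113: 21 of them.
Feb 29 weekday advances by 5 (mod 7) from one leap year to the next four years later (or differs when a century non-leap intervenes).
Leap-day weekdays: 2028:Tue 2032:Sun 2036:Fri 2040:Wed✓ 2044:Mon 2048:Sat 2052:Thu 2056:Tue 2060:Sun 2064:Fri 2068:Wed✓ 2072:Mon 2076:Sat 2080:Thu 2084:Tue 2088:Sun 2092:Fri 2096:Wed✓ 2104:Fri 2108:Wed✓ 2112:Mon
Wednesday: 2040, 2068, 2096, 2108 → 4.

4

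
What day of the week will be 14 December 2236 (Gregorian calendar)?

Wednesday

January 1, 2236 is a Friday.
December 14 is day 349 of the year, i.e. 348 days after Jan 1.
348 mod 7 = 5, so advance 5 weekdays from Friday: Wednesday.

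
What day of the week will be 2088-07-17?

Saturday

January 1, 2088 is a Thursday.
July 17 is day 199 of the year, i.e. 198 days after Jan 1.
198 mod 7 = 2, so advance 2 weekdays from Thursday: Saturday.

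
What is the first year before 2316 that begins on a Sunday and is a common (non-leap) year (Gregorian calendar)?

Jan 1 advances by 2 weekdays after a leap year and by 1 after a common year.
2316: Jan 1 is Saturday (leap).
2315: Friday
2314: Thursday
2313: Wednesday
2312: Monday (leap)
2311: Sunday
2311 begins on a Sunday and is a common year.

2311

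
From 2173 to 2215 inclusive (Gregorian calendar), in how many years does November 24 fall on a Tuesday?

Track November 24's weekday year by year (advancing +1, or +2 across a Feb 29):
  2173: Wed  2174: Thu (+1)  2175: Fri (+1)  2176: Sun (+2)  2177: Mon (+1)
  2178: Tue (+1) ✓  2179: Wed (+1)  2180: Fri (+2)  2181: Sat (+1)  2182: Sun (+1)
  2183: Mon (+1)  2184: Wed (+2)  2185: Thu (+1)  2186: Fri (+1)  … (15 more years) …
  2202: Wed (+1)  2203: Thu (+1)  2204: Sat (+2)  2205: Sun (+1)  2206: Mon (+1)
  2207: Tue (+1) ✓  2208: Thu (+2)  2209: Fri (+1)  2210: Sat (+1)  2211: Sun (+1)
  2212: Tue (+2) ✓  2213: Wed (+1)  2214: Thu (+1)  2215: Fri (+1)
Tuesday years: 2178, 2189, 2195, 2201, 2207, 2212 — 6 in total.

6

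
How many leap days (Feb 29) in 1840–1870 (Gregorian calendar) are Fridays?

1

Leap years in 1840–1870: 8 of them.
Feb 29 weekday advances by 5 (mod 7) from one leap year to the next four years later (or differs when a century non-leap intervenes).
Leap-day weekdays: 1840:Sat 1844:Thu 1848:Tue 1852:Sun 1856:Fri✓ 1860:Wed 1864:Mon 1868:Sat
Friday: 1856 → 1.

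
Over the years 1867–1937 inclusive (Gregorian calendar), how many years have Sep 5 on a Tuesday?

Track Sep 5's weekday year by year (advancing +1, or +2 across a Feb 29):
  1867: Thu  1868: Sat (+2)  1869: Sun (+1)  1870: Mon (+1)  1871: Tue (+1) ✓
  1872: Thu (+2)  1873: Fri (+1)  1874: Sat (+1)  1875: Sun (+1)  1876: Tue (+2) ✓
  1877: Wed (+1)  1878: Thu (+1)  1879: Fri (+1)  1880: Sun (+2)  … (43 more years) …
  1924: Fri (+2)  1925: Sat (+1)  1926: Sun (+1)  1927: Mon (+1)  1928: Wed (+2)
  1929: Thu (+1)  1930: Fri (+1)  1931: Sat (+1)  1932: Mon (+2)  1933: Tue (+1) ✓
  1934: Wed (+1)  1935: Thu (+1)  1936: Sat (+2)  1937: Sun (+1)
Tuesday years: 1871, 1876, 1882, 1893, 1899, 1905, 1911, 1916, 1922, 1933 — 10 in total.

10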